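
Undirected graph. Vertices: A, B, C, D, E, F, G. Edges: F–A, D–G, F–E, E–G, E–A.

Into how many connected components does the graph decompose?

3

From A: component {A, D, E, F, G}.
From B: component {B}.
From C: component {C}.
That's 3 components.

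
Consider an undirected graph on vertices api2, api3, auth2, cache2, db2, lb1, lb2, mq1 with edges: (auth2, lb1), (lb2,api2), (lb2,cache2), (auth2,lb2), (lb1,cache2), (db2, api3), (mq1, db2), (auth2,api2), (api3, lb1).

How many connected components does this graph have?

From api2: component {api2, api3, auth2, cache2, db2, lb1, lb2, mq1}.
That's 1 component.

1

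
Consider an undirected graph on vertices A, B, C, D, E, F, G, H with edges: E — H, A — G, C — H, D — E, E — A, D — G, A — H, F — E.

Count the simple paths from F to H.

3

F–E–A–H
F–E–D–G–A–H
F–E–H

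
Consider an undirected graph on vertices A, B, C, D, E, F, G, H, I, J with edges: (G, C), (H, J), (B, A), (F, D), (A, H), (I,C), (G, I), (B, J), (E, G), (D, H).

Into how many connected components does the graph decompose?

2

From A: component {A, B, D, F, H, J}.
From C: component {C, E, G, I}.
That's 2 components.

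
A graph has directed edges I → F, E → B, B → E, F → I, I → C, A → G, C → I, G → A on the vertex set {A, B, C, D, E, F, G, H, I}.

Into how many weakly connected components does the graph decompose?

From A: component {A, G}.
From B: component {B, E}.
From C: component {C, F, I}.
From D: component {D}.
From H: component {H}.
That's 5 components.

5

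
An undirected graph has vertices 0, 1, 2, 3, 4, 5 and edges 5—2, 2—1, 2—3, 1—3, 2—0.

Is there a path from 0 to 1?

Explore from 0.
Distance 1: reach 2.
Distance 2: reach 1, 3, 5.
Found 1.

Yes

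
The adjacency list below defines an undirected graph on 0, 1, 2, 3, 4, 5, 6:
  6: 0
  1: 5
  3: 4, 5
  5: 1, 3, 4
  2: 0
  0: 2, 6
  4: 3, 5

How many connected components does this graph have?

From 0: component {0, 2, 6}.
From 1: component {1, 3, 4, 5}.
That's 2 components.

2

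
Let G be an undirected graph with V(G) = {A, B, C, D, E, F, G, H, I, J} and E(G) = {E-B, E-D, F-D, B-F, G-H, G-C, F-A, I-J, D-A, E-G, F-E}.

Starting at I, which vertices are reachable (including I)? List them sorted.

Start at I.
Its neighbours: J.
Nothing further is reachable.

I, J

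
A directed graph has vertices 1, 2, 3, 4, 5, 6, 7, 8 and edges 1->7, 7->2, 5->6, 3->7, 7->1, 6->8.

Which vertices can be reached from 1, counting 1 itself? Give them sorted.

1, 2, 7

Start at 1.
Its neighbours: 7.
Then their neighbours: 2.
Nothing further is reachable.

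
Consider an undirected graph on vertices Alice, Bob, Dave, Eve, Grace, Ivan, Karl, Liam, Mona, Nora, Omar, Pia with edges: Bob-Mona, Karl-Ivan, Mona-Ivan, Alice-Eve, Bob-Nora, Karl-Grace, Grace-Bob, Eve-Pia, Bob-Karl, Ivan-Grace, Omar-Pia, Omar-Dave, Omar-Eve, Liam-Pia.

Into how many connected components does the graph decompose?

From Alice: component {Alice, Dave, Eve, Liam, Omar, Pia}.
From Bob: component {Bob, Grace, Ivan, Karl, Mona, Nora}.
That's 2 components.

2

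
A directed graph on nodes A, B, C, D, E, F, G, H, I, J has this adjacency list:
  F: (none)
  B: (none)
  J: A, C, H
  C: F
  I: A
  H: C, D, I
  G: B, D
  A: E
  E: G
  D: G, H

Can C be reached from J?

Explore from J.
Distance 1: reach A, C, H.
Found C.

Yes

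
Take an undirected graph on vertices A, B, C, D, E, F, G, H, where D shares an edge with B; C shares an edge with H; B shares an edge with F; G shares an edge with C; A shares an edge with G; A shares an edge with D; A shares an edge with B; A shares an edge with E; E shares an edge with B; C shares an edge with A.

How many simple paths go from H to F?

H–C–A–B–F
H–C–A–D–B–F
H–C–A–E–B–F
H–C–G–A–B–F
H–C–G–A–D–B–F
H–C–G–A–E–B–F

6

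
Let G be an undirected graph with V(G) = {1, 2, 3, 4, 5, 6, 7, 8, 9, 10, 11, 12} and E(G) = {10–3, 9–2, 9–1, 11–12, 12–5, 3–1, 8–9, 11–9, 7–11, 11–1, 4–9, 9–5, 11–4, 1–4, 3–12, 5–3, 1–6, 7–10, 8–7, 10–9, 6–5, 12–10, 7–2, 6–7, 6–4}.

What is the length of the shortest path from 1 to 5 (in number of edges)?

2

Distance 0: 1.
Distance 1: 3, 4, 6, 9, 11.
Distance 2: 2, 5, 7, 8, 10, 12 — contains 5.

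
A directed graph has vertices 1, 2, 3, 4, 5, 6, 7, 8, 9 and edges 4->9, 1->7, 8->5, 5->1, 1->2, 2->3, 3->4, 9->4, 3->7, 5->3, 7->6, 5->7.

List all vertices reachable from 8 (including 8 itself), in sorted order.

1, 2, 3, 4, 5, 6, 7, 8, 9

Start at 8.
Its neighbours: 5.
Then their neighbours: 1, 3, 7.
Then next layer: 2, 4, 6.
Then next layer: 9.
Every vertex is now reached.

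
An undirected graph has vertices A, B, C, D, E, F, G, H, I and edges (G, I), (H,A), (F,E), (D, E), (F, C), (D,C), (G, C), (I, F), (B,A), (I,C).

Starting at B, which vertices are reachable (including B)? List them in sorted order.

A, B, H

Start at B.
Its neighbours: A.
Then their neighbours: H.
Nothing further is reachable.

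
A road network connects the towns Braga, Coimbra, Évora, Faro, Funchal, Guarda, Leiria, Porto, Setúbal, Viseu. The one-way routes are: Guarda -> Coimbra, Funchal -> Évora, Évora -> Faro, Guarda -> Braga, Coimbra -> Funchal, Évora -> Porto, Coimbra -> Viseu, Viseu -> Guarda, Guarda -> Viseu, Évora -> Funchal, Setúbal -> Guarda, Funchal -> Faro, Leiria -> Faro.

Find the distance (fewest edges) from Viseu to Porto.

5

Distance 0: Viseu.
Distance 1: Guarda.
Distance 2: Braga, Coimbra.
Distance 3: Funchal.
Distance 4: Évora, Faro.
Distance 5: Porto — contains Porto.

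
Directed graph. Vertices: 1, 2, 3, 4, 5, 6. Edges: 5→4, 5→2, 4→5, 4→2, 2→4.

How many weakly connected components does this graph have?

4

From 1: component {1}.
From 2: component {2, 4, 5}.
From 3: component {3}.
From 6: component {6}.
That's 4 components.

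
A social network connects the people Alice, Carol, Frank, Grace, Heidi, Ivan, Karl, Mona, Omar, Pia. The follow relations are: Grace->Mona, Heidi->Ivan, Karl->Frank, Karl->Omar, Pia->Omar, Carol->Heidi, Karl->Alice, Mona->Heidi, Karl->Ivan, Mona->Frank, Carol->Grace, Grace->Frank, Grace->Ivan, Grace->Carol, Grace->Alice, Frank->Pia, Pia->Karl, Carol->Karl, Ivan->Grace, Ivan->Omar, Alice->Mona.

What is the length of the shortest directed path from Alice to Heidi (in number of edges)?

2

Distance 0: Alice.
Distance 1: Mona.
Distance 2: Frank, Heidi — contains Heidi.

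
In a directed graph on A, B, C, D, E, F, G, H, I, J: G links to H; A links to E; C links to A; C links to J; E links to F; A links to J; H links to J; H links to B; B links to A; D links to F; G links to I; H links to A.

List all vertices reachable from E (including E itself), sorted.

Start at E.
Its neighbours: F.
Nothing further is reachable.

E, F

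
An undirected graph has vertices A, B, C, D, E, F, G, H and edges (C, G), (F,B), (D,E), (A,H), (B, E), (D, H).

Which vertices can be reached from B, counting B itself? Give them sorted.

A, B, D, E, F, H

Start at B.
Its neighbours: E, F.
Then their neighbours: D.
Then next layer: H.
Then next layer: A.
Nothing further is reachable.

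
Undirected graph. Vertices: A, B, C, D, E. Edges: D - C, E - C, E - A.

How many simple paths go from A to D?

A–E–C–D

1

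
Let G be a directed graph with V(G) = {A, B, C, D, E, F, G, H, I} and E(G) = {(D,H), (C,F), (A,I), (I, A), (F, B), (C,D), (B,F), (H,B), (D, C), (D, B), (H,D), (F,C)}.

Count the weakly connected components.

4

From A: component {A, I}.
From B: component {B, C, D, F, H}.
From E: component {E}.
From G: component {G}.
That's 4 components.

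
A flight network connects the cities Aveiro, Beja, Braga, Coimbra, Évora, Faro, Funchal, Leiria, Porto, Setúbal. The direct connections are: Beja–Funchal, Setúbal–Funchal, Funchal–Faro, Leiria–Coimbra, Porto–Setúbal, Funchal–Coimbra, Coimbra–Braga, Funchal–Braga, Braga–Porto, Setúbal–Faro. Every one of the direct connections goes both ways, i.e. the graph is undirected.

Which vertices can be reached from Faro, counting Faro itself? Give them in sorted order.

Start at Faro.
Its neighbours: Funchal, Setúbal.
Then their neighbours: Beja, Braga, Coimbra, Porto.
Then next layer: Leiria.
Nothing further is reachable.

Beja, Braga, Coimbra, Faro, Funchal, Leiria, Porto, Setúbal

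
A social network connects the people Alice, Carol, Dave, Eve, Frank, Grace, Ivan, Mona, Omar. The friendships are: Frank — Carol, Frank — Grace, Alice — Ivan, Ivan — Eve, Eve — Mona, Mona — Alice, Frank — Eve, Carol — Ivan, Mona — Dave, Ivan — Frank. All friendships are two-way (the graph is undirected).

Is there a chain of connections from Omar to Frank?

No

Omar has no edges, so nothing is reachable from it.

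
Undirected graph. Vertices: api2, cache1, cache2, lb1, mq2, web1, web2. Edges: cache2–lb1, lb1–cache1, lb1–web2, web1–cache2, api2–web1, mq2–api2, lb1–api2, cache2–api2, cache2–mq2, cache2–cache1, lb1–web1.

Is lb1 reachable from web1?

Yes

Explore from web1.
Distance 1: reach api2, cache2, lb1.
Found lb1.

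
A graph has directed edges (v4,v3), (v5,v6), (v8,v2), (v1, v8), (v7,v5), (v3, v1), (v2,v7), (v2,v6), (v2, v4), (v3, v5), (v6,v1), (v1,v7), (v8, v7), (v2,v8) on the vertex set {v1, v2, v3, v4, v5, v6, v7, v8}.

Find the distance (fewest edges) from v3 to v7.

Distance 0: v3.
Distance 1: v1, v5.
Distance 2: v6, v7, v8 — contains v7.

2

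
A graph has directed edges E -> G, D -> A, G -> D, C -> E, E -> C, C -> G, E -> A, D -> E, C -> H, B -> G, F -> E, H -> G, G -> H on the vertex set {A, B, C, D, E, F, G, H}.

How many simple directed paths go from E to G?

3

E→C→G
E→C→H→G
E→G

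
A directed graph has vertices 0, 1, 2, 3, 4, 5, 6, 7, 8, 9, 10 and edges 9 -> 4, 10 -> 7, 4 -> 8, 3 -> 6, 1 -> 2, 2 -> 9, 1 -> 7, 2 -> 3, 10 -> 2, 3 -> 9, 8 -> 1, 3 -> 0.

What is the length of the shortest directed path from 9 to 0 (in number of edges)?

6

Distance 0: 9.
Distance 1: 4.
Distance 2: 8.
Distance 3: 1.
Distance 4: 2, 7.
Distance 5: 3.
Distance 6: 0, 6 — contains 0.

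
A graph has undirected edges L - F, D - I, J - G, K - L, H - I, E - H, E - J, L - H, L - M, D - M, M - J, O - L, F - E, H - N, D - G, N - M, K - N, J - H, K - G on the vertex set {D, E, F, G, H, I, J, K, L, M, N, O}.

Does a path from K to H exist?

Yes

Explore from K.
Distance 1: reach G, L, N.
Distance 2: reach D, F, H, J, M, O.
Found H.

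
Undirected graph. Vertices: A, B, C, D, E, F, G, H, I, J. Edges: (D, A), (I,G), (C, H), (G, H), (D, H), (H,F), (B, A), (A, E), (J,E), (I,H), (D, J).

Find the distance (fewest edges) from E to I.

Distance 0: E.
Distance 1: A, J.
Distance 2: B, D.
Distance 3: H.
Distance 4: C, F, G, I — contains I.

4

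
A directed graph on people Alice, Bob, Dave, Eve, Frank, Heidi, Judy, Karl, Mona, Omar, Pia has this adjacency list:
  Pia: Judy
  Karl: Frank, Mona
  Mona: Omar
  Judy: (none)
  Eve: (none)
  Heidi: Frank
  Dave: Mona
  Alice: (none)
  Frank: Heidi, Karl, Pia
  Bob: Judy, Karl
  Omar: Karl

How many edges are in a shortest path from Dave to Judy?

6

Distance 0: Dave.
Distance 1: Mona.
Distance 2: Omar.
Distance 3: Karl.
Distance 4: Frank.
Distance 5: Heidi, Pia.
Distance 6: Judy — contains Judy.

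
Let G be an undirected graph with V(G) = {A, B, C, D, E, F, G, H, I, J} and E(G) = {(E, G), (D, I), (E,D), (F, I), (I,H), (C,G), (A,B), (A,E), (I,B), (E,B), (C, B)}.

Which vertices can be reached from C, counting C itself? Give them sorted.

Start at C.
Its neighbours: B, G.
Then their neighbours: A, E, I.
Then next layer: D, F, H.
Nothing further is reachable.

A, B, C, D, E, F, G, H, I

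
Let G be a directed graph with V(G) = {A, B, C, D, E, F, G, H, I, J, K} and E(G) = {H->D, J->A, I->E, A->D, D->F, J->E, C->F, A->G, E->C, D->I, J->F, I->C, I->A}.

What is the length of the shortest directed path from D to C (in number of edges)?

2

Distance 0: D.
Distance 1: F, I.
Distance 2: A, C, E — contains C.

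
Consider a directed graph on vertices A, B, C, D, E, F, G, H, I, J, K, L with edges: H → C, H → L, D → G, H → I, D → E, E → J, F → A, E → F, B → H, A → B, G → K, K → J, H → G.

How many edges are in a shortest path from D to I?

Distance 0: D.
Distance 1: E, G.
Distance 2: F, J, K.
Distance 3: A.
Distance 4: B.
Distance 5: H.
Distance 6: C, I, L — contains I.

6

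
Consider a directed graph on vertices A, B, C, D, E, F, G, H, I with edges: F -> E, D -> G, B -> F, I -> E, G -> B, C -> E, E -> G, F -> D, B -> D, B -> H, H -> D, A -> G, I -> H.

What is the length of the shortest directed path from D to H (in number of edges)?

3

Distance 0: D.
Distance 1: G.
Distance 2: B.
Distance 3: F, H — contains H.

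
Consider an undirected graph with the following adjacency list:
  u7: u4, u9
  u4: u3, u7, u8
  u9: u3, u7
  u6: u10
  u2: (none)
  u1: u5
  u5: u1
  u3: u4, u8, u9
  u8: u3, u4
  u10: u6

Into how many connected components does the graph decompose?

From u1: component {u1, u5}.
From u2: component {u2}.
From u3: component {u3, u4, u7, u8, u9}.
From u6: component {u6, u10}.
That's 4 components.

4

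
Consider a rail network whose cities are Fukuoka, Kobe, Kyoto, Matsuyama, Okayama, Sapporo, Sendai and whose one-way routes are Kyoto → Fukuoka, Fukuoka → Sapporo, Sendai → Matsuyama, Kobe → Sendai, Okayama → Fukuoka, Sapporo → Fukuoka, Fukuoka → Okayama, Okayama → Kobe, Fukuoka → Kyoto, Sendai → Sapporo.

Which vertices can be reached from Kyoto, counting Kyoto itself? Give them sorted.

Start at Kyoto.
Its neighbours: Fukuoka.
Then their neighbours: Okayama, Sapporo.
Then next layer: Kobe.
Then next layer: Sendai.
Then next layer: Matsuyama.
Every vertex is now reached.

Fukuoka, Kobe, Kyoto, Matsuyama, Okayama, Sapporo, Sendai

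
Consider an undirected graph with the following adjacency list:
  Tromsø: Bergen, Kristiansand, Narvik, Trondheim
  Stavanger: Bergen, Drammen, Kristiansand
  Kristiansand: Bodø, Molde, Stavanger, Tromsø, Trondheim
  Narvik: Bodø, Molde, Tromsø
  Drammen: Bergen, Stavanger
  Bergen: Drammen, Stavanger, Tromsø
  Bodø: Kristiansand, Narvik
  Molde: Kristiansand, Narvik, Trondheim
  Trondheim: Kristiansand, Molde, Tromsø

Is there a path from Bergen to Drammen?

Yes

Explore from Bergen.
Distance 1: reach Drammen, Stavanger, Tromsø.
Found Drammen.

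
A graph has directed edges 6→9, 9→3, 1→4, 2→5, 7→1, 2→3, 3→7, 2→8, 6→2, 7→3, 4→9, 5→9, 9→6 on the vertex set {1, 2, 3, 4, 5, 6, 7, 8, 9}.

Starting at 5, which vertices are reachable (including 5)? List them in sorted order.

Start at 5.
Its neighbours: 9.
Then their neighbours: 3, 6.
Then next layer: 2, 7.
Then next layer: 1, 8.
Then next layer: 4.
Every vertex is now reached.

1, 2, 3, 4, 5, 6, 7, 8, 9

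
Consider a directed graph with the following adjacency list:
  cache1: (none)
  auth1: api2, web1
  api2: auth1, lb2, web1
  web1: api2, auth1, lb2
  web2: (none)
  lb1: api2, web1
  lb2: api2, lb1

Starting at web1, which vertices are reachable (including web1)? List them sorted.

Start at web1.
Its neighbours: api2, auth1, lb2.
Then their neighbours: lb1.
Nothing further is reachable.

api2, auth1, lb1, lb2, web1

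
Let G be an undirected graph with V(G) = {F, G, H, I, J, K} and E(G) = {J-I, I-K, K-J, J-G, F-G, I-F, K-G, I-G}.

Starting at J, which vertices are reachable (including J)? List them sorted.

Start at J.
Its neighbours: G, I, K.
Then their neighbours: F.
Nothing further is reachable.

F, G, I, J, K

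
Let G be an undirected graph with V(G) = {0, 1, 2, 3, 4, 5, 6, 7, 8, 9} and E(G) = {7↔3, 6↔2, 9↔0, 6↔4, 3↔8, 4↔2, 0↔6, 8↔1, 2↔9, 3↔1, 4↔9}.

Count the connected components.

3

From 0: component {0, 2, 4, 6, 9}.
From 1: component {1, 3, 7, 8}.
From 5: component {5}.
That's 3 components.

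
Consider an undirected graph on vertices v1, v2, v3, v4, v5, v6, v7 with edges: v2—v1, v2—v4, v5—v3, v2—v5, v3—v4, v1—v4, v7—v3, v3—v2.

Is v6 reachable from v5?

Explore from v5.
Distance 1: reach v2, v3.
Distance 2: reach v1, v4, v7.
The search is exhausted without reaching v6; it lies in a different component.

No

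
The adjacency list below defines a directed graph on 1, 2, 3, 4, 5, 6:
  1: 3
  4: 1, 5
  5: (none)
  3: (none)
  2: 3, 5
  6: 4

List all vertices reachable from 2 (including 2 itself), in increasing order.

Start at 2.
Its neighbours: 3, 5.
Nothing further is reachable.

2, 3, 5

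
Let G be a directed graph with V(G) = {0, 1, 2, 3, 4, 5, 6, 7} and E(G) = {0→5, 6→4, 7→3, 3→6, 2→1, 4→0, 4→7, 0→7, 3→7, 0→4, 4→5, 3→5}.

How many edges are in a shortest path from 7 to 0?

Distance 0: 7.
Distance 1: 3.
Distance 2: 5, 6.
Distance 3: 4.
Distance 4: 0 — contains 0.

4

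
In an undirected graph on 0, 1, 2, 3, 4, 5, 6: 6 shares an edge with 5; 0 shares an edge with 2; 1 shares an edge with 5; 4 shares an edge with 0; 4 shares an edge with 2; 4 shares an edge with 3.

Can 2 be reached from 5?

No

Explore from 5.
Distance 1: reach 1, 6.
The search is exhausted without reaching 2; it lies in a different component.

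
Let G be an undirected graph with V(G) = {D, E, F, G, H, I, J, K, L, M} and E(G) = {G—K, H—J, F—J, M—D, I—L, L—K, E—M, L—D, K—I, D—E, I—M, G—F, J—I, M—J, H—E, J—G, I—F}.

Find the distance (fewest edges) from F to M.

Distance 0: F.
Distance 1: G, I, J.
Distance 2: H, K, L, M — contains M.

2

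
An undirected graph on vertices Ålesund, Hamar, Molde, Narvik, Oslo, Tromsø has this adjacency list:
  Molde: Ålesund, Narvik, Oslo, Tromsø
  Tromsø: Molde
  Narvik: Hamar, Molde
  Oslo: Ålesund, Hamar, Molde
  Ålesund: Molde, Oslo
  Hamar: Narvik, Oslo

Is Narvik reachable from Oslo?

Explore from Oslo.
Distance 1: reach Ålesund, Hamar, Molde.
Distance 2: reach Narvik, Tromsø.
Found Narvik.

Yes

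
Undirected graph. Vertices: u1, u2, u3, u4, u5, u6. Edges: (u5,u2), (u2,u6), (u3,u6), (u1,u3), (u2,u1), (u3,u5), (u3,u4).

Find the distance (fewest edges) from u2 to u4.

Distance 0: u2.
Distance 1: u1, u5, u6.
Distance 2: u3.
Distance 3: u4 — contains u4.

3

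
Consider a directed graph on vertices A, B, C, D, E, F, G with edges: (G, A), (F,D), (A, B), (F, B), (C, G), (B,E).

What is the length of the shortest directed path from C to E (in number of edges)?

4

Distance 0: C.
Distance 1: G.
Distance 2: A.
Distance 3: B.
Distance 4: E — contains E.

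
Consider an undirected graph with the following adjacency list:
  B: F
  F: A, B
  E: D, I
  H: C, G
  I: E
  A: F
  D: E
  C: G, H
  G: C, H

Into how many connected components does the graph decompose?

From A: component {A, B, F}.
From C: component {C, G, H}.
From D: component {D, E, I}.
That's 3 components.

3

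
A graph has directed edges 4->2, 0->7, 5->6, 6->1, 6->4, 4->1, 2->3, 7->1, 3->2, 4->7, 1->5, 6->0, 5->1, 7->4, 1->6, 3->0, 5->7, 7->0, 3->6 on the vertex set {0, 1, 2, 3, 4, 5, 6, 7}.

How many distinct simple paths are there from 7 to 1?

7→1
7→4→1
7→4→2→3→6→1

3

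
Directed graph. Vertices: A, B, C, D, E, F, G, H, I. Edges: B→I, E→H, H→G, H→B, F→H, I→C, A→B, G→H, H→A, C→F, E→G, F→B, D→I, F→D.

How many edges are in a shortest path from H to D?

5

Distance 0: H.
Distance 1: A, B, G.
Distance 2: I.
Distance 3: C.
Distance 4: F.
Distance 5: D — contains D.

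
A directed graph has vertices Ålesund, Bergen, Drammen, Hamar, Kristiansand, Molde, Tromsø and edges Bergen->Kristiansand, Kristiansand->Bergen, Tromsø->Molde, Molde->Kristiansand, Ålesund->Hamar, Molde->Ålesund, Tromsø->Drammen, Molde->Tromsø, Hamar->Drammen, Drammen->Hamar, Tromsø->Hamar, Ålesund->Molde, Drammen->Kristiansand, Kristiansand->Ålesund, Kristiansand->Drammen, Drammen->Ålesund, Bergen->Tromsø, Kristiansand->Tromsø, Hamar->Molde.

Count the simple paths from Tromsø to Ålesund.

12

Tromsø→Drammen→Ålesund
Tromsø→Drammen→Hamar→Molde→Ålesund
Tromsø→Drammen→Hamar→Molde→Kristiansand→Ålesund
Tromsø→Drammen→Kristiansand→Ålesund
Tromsø→Hamar→Drammen→Ålesund
Tromsø→Hamar→Drammen→Kristiansand→Ålesund
Tromsø→Hamar→Molde→Ålesund
Tromsø→Hamar→Molde→Kristiansand→Ålesund
Tromsø→Hamar→Molde→Kristiansand→Drammen→Ålesund
Tromsø→Molde→Ålesund
Tromsø→Molde→Kristiansand→Ålesund
Tromsø→Molde→Kristiansand→Drammen→Ålesund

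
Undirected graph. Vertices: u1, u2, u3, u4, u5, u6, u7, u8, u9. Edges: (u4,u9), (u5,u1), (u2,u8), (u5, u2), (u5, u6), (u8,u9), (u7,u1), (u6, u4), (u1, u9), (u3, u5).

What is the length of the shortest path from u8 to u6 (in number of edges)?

3

Distance 0: u8.
Distance 1: u2, u9.
Distance 2: u1, u4, u5.
Distance 3: u3, u6, u7 — contains u6.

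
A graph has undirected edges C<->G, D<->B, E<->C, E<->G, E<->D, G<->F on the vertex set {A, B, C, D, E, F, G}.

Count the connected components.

2

From A: component {A}.
From B: component {B, C, D, E, F, G}.
That's 2 components.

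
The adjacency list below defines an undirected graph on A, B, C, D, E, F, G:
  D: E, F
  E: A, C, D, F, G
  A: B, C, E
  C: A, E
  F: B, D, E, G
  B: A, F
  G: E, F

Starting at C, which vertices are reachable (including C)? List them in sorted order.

A, B, C, D, E, F, G

Start at C.
Its neighbours: A, E.
Then their neighbours: B, D, F, G.
Every vertex is now reached.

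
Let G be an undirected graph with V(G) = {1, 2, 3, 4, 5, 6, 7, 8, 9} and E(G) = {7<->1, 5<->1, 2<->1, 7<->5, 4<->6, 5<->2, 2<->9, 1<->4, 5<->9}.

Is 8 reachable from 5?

No

Explore from 5.
Distance 1: reach 1, 2, 7, 9.
Distance 2: reach 4.
Distance 3: reach 6.
The search is exhausted without reaching 8; it lies in a different component.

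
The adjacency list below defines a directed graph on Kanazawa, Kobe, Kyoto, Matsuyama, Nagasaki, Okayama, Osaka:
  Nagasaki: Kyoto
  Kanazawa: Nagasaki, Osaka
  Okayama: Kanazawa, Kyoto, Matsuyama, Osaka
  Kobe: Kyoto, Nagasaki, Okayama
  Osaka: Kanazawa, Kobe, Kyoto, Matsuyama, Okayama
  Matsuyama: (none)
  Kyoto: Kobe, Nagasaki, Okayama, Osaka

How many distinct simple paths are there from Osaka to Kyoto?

8

Osaka→Kanazawa→Nagasaki→Kyoto
Osaka→Kobe→Kyoto
Osaka→Kobe→Nagasaki→Kyoto
Osaka→Kobe→Okayama→Kanazawa→Nagasaki→Kyoto
Osaka→Kobe→Okayama→Kyoto
Osaka→Kyoto
Osaka→Okayama→Kanazawa→Nagasaki→Kyoto
Osaka→Okayama→Kyoto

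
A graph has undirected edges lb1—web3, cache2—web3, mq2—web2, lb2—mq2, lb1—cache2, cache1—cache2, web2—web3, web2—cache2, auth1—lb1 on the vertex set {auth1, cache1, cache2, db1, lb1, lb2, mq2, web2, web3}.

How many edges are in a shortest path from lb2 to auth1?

5

Distance 0: lb2.
Distance 1: mq2.
Distance 2: web2.
Distance 3: cache2, web3.
Distance 4: cache1, lb1.
Distance 5: auth1 — contains auth1.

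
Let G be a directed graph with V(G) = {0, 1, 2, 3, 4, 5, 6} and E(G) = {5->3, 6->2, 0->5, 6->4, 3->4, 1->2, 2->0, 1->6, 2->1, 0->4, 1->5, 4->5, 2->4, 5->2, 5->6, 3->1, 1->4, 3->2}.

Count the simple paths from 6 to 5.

6

6→2→0→4→5
6→2→0→5
6→2→1→4→5
6→2→1→5
6→2→4→5
6→4→5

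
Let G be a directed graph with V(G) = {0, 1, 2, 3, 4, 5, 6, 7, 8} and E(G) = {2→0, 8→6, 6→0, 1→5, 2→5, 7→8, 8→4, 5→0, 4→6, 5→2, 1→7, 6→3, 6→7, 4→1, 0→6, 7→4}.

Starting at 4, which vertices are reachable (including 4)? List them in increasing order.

0, 1, 2, 3, 4, 5, 6, 7, 8

Start at 4.
Its neighbours: 1, 6.
Then their neighbours: 0, 3, 5, 7.
Then next layer: 2, 8.
Every vertex is now reached.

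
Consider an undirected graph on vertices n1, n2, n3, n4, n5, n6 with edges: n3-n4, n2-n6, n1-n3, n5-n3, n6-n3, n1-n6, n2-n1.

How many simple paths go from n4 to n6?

3

n4–n3–n1–n2–n6
n4–n3–n1–n6
n4–n3–n6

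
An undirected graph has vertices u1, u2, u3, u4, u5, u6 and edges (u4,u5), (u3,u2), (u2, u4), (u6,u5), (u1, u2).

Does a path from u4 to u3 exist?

Explore from u4.
Distance 1: reach u2, u5.
Distance 2: reach u1, u3, u6.
Found u3.

Yes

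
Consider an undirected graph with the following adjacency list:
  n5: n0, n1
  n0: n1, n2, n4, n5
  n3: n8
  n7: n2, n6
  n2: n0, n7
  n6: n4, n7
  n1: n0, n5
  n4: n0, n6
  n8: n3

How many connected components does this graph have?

From n0: component {n0, n1, n2, n4, n5, n6, n7}.
From n3: component {n3, n8}.
That's 2 components.

2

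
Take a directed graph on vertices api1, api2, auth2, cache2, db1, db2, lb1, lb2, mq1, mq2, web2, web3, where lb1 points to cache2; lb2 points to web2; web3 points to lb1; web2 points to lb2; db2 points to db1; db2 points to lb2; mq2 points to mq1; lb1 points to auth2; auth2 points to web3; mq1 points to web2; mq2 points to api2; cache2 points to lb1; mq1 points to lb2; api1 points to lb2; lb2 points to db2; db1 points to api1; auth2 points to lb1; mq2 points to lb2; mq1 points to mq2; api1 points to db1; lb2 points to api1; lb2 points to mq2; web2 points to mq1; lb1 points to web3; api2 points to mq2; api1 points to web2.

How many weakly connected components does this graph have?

2

From api1: component {api1, api2, db1, db2, lb2, mq1, mq2, web2}.
From auth2: component {auth2, cache2, lb1, web3}.
That's 2 components.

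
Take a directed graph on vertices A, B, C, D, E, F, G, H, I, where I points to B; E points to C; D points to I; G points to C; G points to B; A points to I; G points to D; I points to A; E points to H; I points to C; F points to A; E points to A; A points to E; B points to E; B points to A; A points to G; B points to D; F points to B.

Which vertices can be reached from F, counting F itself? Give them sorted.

Start at F.
Its neighbours: A, B.
Then their neighbours: D, E, G, I.
Then next layer: C, H.
Every vertex is now reached.

A, B, C, D, E, F, G, H, I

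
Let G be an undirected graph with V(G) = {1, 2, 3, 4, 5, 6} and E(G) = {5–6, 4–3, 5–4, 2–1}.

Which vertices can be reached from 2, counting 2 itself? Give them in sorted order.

1, 2

Start at 2.
Its neighbours: 1.
Nothing further is reachable.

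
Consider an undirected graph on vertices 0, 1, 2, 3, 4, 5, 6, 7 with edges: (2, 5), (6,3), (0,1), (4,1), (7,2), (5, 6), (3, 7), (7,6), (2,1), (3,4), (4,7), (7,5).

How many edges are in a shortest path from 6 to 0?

4

Distance 0: 6.
Distance 1: 3, 5, 7.
Distance 2: 2, 4.
Distance 3: 1.
Distance 4: 0 — contains 0.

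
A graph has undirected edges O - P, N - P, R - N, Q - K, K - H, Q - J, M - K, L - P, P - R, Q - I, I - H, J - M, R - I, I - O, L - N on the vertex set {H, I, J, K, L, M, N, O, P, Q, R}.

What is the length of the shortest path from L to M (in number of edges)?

6

Distance 0: L.
Distance 1: N, P.
Distance 2: O, R.
Distance 3: I.
Distance 4: H, Q.
Distance 5: J, K.
Distance 6: M — contains M.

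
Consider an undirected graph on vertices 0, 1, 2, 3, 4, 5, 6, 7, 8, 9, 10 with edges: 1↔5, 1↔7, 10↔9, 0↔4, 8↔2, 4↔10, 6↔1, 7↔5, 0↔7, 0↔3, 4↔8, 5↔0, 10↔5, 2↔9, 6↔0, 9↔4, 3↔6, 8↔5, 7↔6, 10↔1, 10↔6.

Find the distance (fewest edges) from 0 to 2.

3

Distance 0: 0.
Distance 1: 3, 4, 5, 6, 7.
Distance 2: 1, 8, 9, 10.
Distance 3: 2 — contains 2.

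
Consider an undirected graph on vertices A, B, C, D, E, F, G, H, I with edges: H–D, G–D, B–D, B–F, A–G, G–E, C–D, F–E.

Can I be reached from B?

No

Explore from B.
Distance 1: reach D, F.
Distance 2: reach C, E, G, H.
Distance 3: reach A.
The search is exhausted without reaching I; it lies in a different component.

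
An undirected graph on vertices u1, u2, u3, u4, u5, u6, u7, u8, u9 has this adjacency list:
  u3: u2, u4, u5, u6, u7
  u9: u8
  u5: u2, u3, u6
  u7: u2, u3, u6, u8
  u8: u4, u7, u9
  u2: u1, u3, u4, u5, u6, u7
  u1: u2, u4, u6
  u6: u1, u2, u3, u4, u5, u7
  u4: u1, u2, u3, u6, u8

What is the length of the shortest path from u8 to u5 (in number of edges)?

Distance 0: u8.
Distance 1: u4, u7, u9.
Distance 2: u1, u2, u3, u6.
Distance 3: u5 — contains u5.

3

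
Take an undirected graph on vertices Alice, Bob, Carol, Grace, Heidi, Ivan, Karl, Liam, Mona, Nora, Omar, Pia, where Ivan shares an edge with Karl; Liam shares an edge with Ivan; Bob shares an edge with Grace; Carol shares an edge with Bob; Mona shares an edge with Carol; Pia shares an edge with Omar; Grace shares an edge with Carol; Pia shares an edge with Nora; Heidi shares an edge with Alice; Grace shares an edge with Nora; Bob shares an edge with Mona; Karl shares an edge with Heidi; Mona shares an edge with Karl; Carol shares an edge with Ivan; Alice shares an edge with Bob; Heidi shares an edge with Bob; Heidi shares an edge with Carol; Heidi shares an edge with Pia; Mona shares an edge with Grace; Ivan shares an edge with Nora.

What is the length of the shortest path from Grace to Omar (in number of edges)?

Distance 0: Grace.
Distance 1: Bob, Carol, Mona, Nora.
Distance 2: Alice, Heidi, Ivan, Karl, Pia.
Distance 3: Liam, Omar — contains Omar.

3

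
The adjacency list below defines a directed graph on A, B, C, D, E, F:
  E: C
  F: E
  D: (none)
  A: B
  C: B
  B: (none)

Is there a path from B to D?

B has no outgoing edges, so nothing is reachable from it.

No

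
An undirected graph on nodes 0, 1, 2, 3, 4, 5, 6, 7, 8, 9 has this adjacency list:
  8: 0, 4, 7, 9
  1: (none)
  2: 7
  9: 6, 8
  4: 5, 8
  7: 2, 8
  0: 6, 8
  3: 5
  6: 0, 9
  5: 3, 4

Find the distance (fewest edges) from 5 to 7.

Distance 0: 5.
Distance 1: 3, 4.
Distance 2: 8.
Distance 3: 0, 7, 9 — contains 7.

3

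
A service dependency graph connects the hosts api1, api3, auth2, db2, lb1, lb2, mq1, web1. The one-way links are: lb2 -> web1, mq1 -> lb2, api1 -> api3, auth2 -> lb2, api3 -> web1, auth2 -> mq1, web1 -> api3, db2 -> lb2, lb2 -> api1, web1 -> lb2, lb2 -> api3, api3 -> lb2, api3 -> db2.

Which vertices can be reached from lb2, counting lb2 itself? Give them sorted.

api1, api3, db2, lb2, web1

Start at lb2.
Its neighbours: api1, api3, web1.
Then their neighbours: db2.
Nothing further is reachable.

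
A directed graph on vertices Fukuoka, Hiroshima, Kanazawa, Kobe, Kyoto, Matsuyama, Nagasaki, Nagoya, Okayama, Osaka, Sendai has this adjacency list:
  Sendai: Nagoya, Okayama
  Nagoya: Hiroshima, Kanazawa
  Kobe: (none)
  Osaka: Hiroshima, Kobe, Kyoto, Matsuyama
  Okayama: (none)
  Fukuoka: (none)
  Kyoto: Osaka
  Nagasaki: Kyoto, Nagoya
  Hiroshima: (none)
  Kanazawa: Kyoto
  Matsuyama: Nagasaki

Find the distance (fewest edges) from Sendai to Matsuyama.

5

Distance 0: Sendai.
Distance 1: Nagoya, Okayama.
Distance 2: Hiroshima, Kanazawa.
Distance 3: Kyoto.
Distance 4: Osaka.
Distance 5: Kobe, Matsuyama — contains Matsuyama.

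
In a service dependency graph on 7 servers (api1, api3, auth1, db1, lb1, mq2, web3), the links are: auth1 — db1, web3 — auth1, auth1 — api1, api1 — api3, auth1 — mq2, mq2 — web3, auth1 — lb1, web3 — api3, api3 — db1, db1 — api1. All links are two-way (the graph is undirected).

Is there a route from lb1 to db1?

Yes

Explore from lb1.
Distance 1: reach auth1.
Distance 2: reach api1, db1, mq2, web3.
Found db1.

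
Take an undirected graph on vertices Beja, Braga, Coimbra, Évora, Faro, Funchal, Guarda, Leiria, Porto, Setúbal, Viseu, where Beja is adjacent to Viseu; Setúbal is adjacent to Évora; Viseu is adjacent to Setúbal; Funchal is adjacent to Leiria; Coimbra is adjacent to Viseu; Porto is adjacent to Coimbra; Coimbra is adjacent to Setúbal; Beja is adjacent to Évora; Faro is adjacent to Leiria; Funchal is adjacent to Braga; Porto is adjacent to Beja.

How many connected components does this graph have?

3

From Beja: component {Beja, Coimbra, Évora, Porto, Setúbal, Viseu}.
From Braga: component {Braga, Faro, Funchal, Leiria}.
From Guarda: component {Guarda}.
That's 3 components.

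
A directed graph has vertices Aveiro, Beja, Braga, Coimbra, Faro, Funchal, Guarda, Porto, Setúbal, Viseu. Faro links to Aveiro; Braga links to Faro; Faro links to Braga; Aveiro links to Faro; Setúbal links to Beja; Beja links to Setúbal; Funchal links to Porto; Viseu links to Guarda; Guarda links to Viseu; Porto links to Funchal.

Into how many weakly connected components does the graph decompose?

From Aveiro: component {Aveiro, Braga, Faro}.
From Beja: component {Beja, Setúbal}.
From Coimbra: component {Coimbra}.
From Funchal: component {Funchal, Porto}.
From Guarda: component {Guarda, Viseu}.
That's 5 components.

5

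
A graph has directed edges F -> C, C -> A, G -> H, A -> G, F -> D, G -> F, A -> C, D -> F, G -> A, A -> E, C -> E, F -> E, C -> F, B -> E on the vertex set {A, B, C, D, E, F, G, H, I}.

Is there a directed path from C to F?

Yes

Explore from C.
Distance 1: reach A, E, F.
Found F.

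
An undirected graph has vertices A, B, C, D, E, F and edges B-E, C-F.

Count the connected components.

From A: component {A}.
From B: component {B, E}.
From C: component {C, F}.
From D: component {D}.
That's 4 components.

4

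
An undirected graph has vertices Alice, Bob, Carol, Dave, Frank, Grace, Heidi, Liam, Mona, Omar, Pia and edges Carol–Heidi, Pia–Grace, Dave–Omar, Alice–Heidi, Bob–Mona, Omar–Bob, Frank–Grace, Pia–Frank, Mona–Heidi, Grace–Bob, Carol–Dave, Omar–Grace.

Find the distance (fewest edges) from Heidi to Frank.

Distance 0: Heidi.
Distance 1: Alice, Carol, Mona.
Distance 2: Bob, Dave.
Distance 3: Grace, Omar.
Distance 4: Frank, Pia — contains Frank.

4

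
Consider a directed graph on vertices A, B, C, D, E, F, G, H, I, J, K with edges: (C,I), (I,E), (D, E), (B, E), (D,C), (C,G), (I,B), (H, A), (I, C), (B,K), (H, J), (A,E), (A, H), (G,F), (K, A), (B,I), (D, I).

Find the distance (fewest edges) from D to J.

6

Distance 0: D.
Distance 1: C, E, I.
Distance 2: B, G.
Distance 3: F, K.
Distance 4: A.
Distance 5: H.
Distance 6: J — contains J.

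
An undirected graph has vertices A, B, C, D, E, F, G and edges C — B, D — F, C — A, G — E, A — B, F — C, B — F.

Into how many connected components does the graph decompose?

2

From A: component {A, B, C, D, F}.
From E: component {E, G}.
That's 2 components.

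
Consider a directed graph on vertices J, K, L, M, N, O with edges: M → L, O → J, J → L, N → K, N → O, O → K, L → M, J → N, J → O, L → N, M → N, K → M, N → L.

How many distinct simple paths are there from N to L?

N→K→M→L
N→L
N→O→J→L
N→O→K→M→L

4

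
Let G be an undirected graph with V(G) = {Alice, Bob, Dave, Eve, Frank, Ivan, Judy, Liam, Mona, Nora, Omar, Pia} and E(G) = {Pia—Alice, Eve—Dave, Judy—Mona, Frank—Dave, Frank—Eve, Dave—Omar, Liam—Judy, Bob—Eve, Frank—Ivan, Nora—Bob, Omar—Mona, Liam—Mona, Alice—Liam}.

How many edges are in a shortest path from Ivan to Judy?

5

Distance 0: Ivan.
Distance 1: Frank.
Distance 2: Dave, Eve.
Distance 3: Bob, Omar.
Distance 4: Mona, Nora.
Distance 5: Judy, Liam — contains Judy.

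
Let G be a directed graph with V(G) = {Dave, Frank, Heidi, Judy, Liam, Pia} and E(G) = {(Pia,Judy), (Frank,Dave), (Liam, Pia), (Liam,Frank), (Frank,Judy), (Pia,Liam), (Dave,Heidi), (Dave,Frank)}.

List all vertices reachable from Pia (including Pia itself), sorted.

Start at Pia.
Its neighbours: Judy, Liam.
Then their neighbours: Frank.
Then next layer: Dave.
Then next layer: Heidi.
Every vertex is now reached.

Dave, Frank, Heidi, Judy, Liam, Pia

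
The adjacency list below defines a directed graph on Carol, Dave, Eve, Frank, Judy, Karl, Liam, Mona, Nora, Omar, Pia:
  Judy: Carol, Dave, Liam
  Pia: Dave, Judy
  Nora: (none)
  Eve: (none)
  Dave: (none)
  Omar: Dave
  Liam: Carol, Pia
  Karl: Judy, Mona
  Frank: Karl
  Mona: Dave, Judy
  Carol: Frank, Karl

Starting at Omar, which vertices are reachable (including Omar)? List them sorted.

Dave, Omar

Start at Omar.
Its neighbours: Dave.
Nothing further is reachable.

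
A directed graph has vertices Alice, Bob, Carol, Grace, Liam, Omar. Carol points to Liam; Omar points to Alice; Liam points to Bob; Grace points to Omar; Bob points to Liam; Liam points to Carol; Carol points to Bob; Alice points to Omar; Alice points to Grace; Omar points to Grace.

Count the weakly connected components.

2

From Alice: component {Alice, Grace, Omar}.
From Bob: component {Bob, Carol, Liam}.
That's 2 components.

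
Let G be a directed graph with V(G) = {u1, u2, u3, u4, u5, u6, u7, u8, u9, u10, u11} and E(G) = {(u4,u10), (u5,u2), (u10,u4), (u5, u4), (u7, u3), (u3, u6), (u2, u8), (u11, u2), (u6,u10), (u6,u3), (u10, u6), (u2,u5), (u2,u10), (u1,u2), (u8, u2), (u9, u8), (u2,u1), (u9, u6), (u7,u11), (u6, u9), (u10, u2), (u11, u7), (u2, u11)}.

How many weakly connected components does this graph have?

1

From u1: component {u1, u2, u3, u4, u5, u6, u7, u8, u9, u10, u11}.
That's 1 component.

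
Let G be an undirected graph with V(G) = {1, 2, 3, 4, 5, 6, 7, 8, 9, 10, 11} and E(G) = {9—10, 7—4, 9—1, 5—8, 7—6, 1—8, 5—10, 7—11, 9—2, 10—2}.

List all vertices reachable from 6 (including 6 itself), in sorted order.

4, 6, 7, 11

Start at 6.
Its neighbours: 7.
Then their neighbours: 4, 11.
Nothing further is reachable.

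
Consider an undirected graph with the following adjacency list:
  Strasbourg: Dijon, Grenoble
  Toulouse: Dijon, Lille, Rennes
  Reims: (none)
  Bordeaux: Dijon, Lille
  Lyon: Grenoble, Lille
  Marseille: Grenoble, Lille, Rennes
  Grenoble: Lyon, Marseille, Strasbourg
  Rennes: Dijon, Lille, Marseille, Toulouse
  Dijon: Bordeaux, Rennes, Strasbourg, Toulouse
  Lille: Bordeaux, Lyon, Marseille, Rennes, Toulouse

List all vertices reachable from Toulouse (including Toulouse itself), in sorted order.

Bordeaux, Dijon, Grenoble, Lille, Lyon, Marseille, Rennes, Strasbourg, Toulouse

Start at Toulouse.
Its neighbours: Dijon, Lille, Rennes.
Then their neighbours: Bordeaux, Lyon, Marseille, Strasbourg.
Then next layer: Grenoble.
Nothing further is reachable.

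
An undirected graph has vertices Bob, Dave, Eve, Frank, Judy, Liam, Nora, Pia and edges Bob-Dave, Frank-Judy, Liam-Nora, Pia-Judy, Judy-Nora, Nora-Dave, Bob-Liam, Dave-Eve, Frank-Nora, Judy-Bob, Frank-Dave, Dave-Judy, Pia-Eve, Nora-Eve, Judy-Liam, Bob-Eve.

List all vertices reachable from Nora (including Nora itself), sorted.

Start at Nora.
Its neighbours: Dave, Eve, Frank, Judy, Liam.
Then their neighbours: Bob, Pia.
Every vertex is now reached.

Bob, Dave, Eve, Frank, Judy, Liam, Nora, Pia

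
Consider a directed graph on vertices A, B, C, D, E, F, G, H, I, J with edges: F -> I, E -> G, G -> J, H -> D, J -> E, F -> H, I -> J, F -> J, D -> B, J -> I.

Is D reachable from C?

C has no outgoing edges, so nothing is reachable from it.

No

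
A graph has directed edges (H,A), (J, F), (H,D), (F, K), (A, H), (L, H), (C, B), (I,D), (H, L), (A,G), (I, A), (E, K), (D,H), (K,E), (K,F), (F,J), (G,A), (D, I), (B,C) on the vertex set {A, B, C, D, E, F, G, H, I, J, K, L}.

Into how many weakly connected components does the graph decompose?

3

From A: component {A, D, G, H, I, L}.
From B: component {B, C}.
From E: component {E, F, J, K}.
That's 3 components.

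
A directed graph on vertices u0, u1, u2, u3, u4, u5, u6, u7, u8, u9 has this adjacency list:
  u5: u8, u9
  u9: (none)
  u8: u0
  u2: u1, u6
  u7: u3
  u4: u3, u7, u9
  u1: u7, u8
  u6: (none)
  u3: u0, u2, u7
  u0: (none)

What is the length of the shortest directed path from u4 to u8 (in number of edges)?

4

Distance 0: u4.
Distance 1: u3, u7, u9.
Distance 2: u0, u2.
Distance 3: u1, u6.
Distance 4: u8 — contains u8.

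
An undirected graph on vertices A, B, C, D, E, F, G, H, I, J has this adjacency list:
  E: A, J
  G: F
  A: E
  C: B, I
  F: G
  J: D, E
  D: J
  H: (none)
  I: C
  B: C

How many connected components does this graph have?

From A: component {A, D, E, J}.
From B: component {B, C, I}.
From F: component {F, G}.
From H: component {H}.
That's 4 components.

4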